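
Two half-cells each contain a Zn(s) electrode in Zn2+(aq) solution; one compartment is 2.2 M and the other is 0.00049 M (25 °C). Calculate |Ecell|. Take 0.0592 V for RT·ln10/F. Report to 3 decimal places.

For a concentration cell E°cell = 0, since both electrodes use the same couple.
The compartment with the higher Zn2+(aq) concentration (2.2 M) acts as the cathode; ions are reduced there and produced at the dilute (0.00049 M) anode.
With n = 2, Ecell = −(0.0592/2)·log([dilute]/[conc]) = −(0.0592/2)·log(0.00049/2.2) = +0.108 V.

0.108 V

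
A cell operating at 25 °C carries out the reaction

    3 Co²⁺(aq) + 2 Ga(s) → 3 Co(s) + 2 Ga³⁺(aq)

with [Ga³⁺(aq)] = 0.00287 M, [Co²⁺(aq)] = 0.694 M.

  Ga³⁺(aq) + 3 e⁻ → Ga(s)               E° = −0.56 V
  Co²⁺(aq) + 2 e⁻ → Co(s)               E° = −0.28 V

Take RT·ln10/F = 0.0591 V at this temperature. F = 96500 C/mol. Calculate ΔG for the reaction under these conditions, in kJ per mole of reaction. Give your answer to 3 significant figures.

−188 kJ/mol

With Co²⁺/Co reduced at the cathode, E°cell = −0.28 − (−0.56) = +0.28 V and n = 6.
Here Q = [Ga³⁺(aq)]^2 / [Co²⁺(aq)]^3 = 2.46×10^−5 (log Q = −4.608), giving E = +0.28 − (0.0591/6)·(−4.608) = +0.3254 V.
ΔG = −nFE = −(6)(96500)(+0.3254) J/mol = −188 kJ/mol.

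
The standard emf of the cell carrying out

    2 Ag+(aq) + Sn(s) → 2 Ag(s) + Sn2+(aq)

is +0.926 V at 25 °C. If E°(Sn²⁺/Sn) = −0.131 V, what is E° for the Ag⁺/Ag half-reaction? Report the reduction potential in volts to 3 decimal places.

In the reaction as written the Ag⁺/Ag couple is reduced (cathode) and Sn²⁺/Sn is oxidized (anode), so E°cell = E°(Ag⁺/Ag) − E°(Sn²⁺/Sn).
E°(Ag⁺/Ag) = E°cell + E°(anode) = +0.926 + (−0.131) = +0.795 V.

+0.795 V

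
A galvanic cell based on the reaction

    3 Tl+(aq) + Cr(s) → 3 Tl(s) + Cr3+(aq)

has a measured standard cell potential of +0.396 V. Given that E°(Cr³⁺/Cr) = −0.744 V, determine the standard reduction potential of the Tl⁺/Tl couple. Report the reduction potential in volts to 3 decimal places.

−0.348 V

In the reaction as written the Tl⁺/Tl couple is reduced (cathode) and Cr³⁺/Cr is oxidized (anode), so E°cell = E°(Tl⁺/Tl) − E°(Cr³⁺/Cr).
E°(Tl⁺/Tl) = E°cell + E°(anode) = +0.396 + (−0.744) = −0.348 V.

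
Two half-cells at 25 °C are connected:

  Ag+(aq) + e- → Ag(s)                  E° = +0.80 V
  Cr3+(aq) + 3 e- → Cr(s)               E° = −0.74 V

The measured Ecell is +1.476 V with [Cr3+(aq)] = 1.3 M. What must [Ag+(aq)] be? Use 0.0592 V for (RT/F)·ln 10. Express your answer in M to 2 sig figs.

0.091 M

Ag⁺/Ag is the cathode (higher E°); E°cell = +0.80 − (−0.74) = +1.54 V with n = 3.
Rearranging E = E° − (0.0592/n)·log Q gives log Q = 3(+1.54 − (+1.476))/0.0592 = 3.243.
For 3 Ag+(aq) + Cr(s) → 3 Ag(s) + Cr3+(aq), the reaction quotient is Q = [Cr3+(aq)] / [Ag+(aq)]^3.
Substituting the known concentrations and solving, log [Ag+(aq)] = −1.043 and [Ag+(aq)] = 0.091 M.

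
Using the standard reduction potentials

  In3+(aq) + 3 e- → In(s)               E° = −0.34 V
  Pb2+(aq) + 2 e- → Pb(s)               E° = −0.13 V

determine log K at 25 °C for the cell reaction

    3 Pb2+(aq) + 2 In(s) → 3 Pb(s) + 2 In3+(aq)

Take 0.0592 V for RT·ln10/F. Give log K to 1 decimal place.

The Pb²⁺/Pb couple is reduced (cathode); E°cell = −0.13 − (−0.34) = +0.21 V with n = 6.
At equilibrium E = 0, so log K = nE°cell / 0.0592 = (6)(+0.21) / 0.0592 = 21.3.

log K = 21.3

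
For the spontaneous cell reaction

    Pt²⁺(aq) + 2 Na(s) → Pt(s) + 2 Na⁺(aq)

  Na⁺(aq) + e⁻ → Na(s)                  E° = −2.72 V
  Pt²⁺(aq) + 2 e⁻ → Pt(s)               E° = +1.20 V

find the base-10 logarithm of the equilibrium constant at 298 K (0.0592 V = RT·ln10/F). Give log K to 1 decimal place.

log K = 132.4

The Pt²⁺/Pt couple is reduced (cathode); E°cell = +1.20 − (−2.72) = +3.92 V with n = 2.
At equilibrium E = 0, so log K = nE°cell / 0.0592 = (2)(+3.92) / 0.0592 = 132.4.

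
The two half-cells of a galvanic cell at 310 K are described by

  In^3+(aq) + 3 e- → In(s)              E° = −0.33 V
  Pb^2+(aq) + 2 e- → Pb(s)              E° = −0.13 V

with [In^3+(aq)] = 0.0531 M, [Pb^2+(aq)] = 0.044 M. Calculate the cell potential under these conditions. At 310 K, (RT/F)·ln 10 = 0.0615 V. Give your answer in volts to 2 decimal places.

+0.18 V

Since E°(Pb²⁺/Pb) > E°(In³⁺/In), Pb²⁺/Pb serves as the cathode.
E°cell = E°cat − E°an = −0.13 − (−0.33) = +0.20 V; n = 6.
The balanced reaction is 3 Pb^2+(aq) + 2 In(s) → 3 Pb(s) + 2 In^3+(aq), so Q = [In^3+(aq)]^2 / [Pb^2+(aq)]^3 = 33.1 and log Q = 1.520.
E = E° − (0.0615/n)·log Q = +0.20 − (0.0615/6)(1.520) = +0.18 V.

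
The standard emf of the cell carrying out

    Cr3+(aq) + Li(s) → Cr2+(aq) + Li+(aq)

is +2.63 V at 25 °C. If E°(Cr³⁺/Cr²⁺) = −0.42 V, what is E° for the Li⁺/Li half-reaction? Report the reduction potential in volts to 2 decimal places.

−3.05 V

In the reaction as written the Cr³⁺/Cr²⁺ couple is reduced (cathode) and Li⁺/Li is oxidized (anode), so E°cell = E°(Cr³⁺/Cr²⁺) − E°(Li⁺/Li).
E°(Li⁺/Li) = E°(cathode) − E°cell = −0.42 − (+2.63) = −3.05 V.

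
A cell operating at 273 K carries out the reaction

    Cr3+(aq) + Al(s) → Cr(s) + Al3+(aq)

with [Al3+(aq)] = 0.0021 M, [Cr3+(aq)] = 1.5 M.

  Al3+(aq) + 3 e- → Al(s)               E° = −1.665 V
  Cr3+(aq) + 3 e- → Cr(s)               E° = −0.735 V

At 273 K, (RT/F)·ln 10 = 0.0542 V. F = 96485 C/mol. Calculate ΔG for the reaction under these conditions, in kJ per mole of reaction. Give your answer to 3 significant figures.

E°cell = −0.735 − (−1.665) = +0.930 V; the balanced reaction transfers n = 3 electrons.
The reaction quotient is [Al3+(aq)] / [Cr3+(aq)] = 0.0014; by Nernst, E = +0.930 − (0.0542/3)(−2.854) = +0.9816 V.
Then ΔG = −nFE = −3 × 96485 × +0.9816 J/mol = −284 kJ/mol.

−284 kJ/mol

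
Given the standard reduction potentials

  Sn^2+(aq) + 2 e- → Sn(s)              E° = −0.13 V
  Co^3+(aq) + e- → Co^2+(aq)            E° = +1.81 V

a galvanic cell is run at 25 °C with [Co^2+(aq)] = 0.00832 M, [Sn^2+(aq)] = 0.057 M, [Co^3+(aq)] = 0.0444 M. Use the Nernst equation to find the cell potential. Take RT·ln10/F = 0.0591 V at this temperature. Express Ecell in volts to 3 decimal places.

The Co³⁺/Co²⁺ couple has the more positive E°, so it is the cathode; Sn²⁺/Sn is the anode.
E°cell = +1.81 − (−0.13) = +1.94 V, with n = 2 electrons transferred.
The balanced reaction is 2 Co^3+(aq) + Sn(s) → 2 Co^2+(aq) + Sn^2+(aq), so Q = ([Co^2+(aq)]^2·[Sn^2+(aq)]) / [Co^3+(aq)]^2 = 0.002 and log Q = −2.699.
Applying E = E° − (RT ln10/nF)·log Q gives +1.94 − (0.0591/2)(−2.699) = +2.020 V.

+2.020 V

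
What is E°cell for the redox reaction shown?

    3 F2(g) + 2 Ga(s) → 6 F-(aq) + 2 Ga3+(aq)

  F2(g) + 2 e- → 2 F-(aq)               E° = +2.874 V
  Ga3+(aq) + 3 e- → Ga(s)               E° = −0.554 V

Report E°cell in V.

In the reaction as written, F2(g) is reduced (cathode) and Ga3+(aq) is produced by oxidation at the anode.
E°cell = E°(cathode) − E°(anode) = +2.874 − (−0.554) = +3.428 V.
The positive value indicates the reaction is spontaneous as written.

+3.428 V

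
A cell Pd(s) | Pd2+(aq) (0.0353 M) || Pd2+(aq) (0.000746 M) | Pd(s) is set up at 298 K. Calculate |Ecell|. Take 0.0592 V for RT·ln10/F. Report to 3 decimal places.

For a concentration cell E°cell = 0, since both electrodes use the same couple.
The compartment with the higher Pd2+(aq) concentration (0.0353 M) acts as the cathode; ions are reduced there and produced at the dilute (0.000746 M) anode.
With n = 2, Ecell = −(0.0592/2)·log([dilute]/[conc]) = −(0.0592/2)·log(0.000746/0.0353) = +0.050 V.

0.050 V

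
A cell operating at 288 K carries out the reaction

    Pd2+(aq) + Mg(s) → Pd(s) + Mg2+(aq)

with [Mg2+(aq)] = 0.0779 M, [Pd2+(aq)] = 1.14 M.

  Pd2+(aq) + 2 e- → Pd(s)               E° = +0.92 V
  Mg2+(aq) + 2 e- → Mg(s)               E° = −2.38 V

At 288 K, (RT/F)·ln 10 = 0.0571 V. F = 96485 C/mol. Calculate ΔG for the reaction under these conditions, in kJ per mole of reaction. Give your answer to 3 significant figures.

The standard cell potential is +0.92 − (−2.38) = +3.30 V, with n = 2 electrons in the balanced equation.
The reaction quotient is [Mg2+(aq)] / [Pd2+(aq)] = 0.0683; by Nernst, E = +3.30 − (0.0571/2)(−1.165) = +3.3333 V.
ΔG = −nFE = −(2)(96485)(+3.3333) J/mol = −643 kJ/mol.

−643 kJ/mol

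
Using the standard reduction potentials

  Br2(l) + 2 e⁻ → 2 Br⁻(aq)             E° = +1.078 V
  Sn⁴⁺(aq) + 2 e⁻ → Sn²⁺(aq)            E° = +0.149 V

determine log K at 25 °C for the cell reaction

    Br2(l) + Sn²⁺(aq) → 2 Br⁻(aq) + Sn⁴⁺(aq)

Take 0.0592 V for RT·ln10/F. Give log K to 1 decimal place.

log K = 31.4

The Br₂/Br⁻ couple is reduced (cathode); E°cell = +1.078 − (+0.149) = +0.929 V with n = 2.
At equilibrium E = 0, so log K = nE°cell / 0.0592 = (2)(+0.929) / 0.0592 = 31.4.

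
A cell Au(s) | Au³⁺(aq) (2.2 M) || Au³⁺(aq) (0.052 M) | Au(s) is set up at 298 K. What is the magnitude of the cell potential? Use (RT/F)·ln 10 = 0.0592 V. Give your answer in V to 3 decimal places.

For a concentration cell E°cell = 0, since both electrodes use the same couple.
The compartment with the higher Au³⁺(aq) concentration (2.2 M) acts as the cathode; ions are reduced there and produced at the dilute (0.052 M) anode.
With n = 3, Ecell = −(0.0592/3)·log([dilute]/[conc]) = −(0.0592/3)·log(0.052/2.2) = +0.032 V.

0.032 V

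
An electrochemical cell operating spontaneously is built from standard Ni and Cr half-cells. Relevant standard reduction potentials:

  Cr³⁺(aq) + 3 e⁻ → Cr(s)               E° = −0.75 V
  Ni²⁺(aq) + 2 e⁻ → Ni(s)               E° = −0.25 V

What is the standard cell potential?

+0.50 V

The Ni²⁺/Ni couple has the higher E°, so Ni ion is reduced (cathode) and Cr is oxidized (anode).
E°cell = E°(cathode) − E°(anode) = −0.25 − (−0.75) = +0.50 V.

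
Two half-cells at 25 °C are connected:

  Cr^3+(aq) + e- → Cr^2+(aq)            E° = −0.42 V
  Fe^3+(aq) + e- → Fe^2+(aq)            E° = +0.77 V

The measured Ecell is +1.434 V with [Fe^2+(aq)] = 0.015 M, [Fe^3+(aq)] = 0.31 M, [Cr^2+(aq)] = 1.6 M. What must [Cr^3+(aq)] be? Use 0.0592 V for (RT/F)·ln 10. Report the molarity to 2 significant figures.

0.0025 M

With Fe³⁺/Fe²⁺ at the cathode and Cr³⁺/Cr²⁺ at the anode, E°cell = +0.77 − (−0.42) = +1.19 V (n = 1).
Since E = E° − (0.0592/n)·log Q, log Q = n(E° − E)/0.0592 = −4.122.
For Fe^3+(aq) + Cr^2+(aq) → Fe^2+(aq) + Cr^3+(aq), the reaction quotient is Q = ([Fe^2+(aq)]·[Cr^3+(aq)]) / ([Fe^3+(aq)]·[Cr^2+(aq)]).
Isolating [Cr^3+(aq)] in Q = 10^{−4.122} yields log [Cr^3+(aq)] = −2.603, i.e. 0.0025 M.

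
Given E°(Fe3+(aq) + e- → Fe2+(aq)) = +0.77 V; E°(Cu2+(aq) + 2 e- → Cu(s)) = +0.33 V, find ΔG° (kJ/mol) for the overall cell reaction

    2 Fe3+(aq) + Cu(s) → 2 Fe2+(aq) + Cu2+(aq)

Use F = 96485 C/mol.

−84.9 kJ/mol

In the reaction as written Fe3+(aq) is reduced, so the Fe³⁺/Fe²⁺ couple is the cathode and Cu²⁺/Cu is the anode.
E°cell = +0.77 − (+0.33) = +0.44 V; balancing electrons gives n = 2.
ΔG° = −nFE°cell = −(2)(96485)(+0.44) J/mol = −84.9 kJ/mol.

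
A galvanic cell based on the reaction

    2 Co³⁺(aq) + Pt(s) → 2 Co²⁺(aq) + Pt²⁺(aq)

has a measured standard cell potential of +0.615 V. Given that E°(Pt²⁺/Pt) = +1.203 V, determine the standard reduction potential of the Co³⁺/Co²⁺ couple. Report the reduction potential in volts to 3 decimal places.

In the reaction as written the Co³⁺/Co²⁺ couple is reduced (cathode) and Pt²⁺/Pt is oxidized (anode), so E°cell = E°(Co³⁺/Co²⁺) − E°(Pt²⁺/Pt).
E°(Co³⁺/Co²⁺) = E°cell + E°(anode) = +0.615 + (+1.203) = +1.818 V.

+1.818 V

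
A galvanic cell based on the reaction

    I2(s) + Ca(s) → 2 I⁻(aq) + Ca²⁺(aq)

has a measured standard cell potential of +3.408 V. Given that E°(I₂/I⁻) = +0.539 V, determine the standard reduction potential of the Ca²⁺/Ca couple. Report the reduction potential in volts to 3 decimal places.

−2.869 V

In the reaction as written the I₂/I⁻ couple is reduced (cathode) and Ca²⁺/Ca is oxidized (anode), so E°cell = E°(I₂/I⁻) − E°(Ca²⁺/Ca).
E°(Ca²⁺/Ca) = E°(cathode) − E°cell = +0.539 − (+3.408) = −2.869 V.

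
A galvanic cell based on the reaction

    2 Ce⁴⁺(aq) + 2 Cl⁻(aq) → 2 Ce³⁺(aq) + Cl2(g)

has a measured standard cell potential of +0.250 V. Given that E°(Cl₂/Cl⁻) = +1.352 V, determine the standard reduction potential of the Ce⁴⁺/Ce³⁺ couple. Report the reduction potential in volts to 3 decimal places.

In the reaction as written the Ce⁴⁺/Ce³⁺ couple is reduced (cathode) and Cl₂/Cl⁻ is oxidized (anode), so E°cell = E°(Ce⁴⁺/Ce³⁺) − E°(Cl₂/Cl⁻).
E°(Ce⁴⁺/Ce³⁺) = E°cell + E°(anode) = +0.250 + (+1.352) = +1.602 V.

+1.602 V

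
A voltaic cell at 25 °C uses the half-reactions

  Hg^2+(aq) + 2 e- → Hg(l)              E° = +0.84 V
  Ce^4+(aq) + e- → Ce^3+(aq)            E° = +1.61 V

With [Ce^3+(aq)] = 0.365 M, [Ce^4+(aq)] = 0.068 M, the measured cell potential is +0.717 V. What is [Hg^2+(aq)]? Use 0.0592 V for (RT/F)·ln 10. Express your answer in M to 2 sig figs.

With Ce⁴⁺/Ce³⁺ at the cathode and Hg²⁺/Hg at the anode, E°cell = +1.61 − (+0.84) = +0.77 V (n = 2).
Since E = E° − (0.0592/n)·log Q, log Q = n(E° − E)/0.0592 = 1.791.
The balanced reaction is 2 Ce^4+(aq) + Hg(l) → 2 Ce^3+(aq) + Hg^2+(aq), so Q = ([Ce^3+(aq)]^2·[Hg^2+(aq)]) / [Ce^4+(aq)]^2.
Solving for the unknown gives log [Hg^2+(aq)] = 0.331, so [Hg^2+(aq)] ≈ 2.1 M.

2.1 M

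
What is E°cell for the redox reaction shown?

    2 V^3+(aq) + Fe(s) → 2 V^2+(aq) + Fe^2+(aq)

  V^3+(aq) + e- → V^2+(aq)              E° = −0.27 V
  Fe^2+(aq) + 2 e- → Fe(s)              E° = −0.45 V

+0.18 V

V^3+(aq) gains electrons, so the V³⁺/V²⁺ couple is the cathode; the Fe²⁺/Fe couple is the anode.
E°cell = E°(cathode) − E°(anode) = −0.27 − (−0.45) = +0.18 V.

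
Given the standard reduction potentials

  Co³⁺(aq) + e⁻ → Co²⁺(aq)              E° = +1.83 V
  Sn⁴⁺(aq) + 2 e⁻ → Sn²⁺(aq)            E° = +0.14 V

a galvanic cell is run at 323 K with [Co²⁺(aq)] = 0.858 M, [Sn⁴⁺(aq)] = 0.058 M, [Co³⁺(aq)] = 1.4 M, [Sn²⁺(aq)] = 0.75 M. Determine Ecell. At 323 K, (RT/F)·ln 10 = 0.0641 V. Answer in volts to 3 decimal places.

The Co³⁺/Co²⁺ couple has the more positive E°, so it is the cathode; Sn⁴⁺/Sn²⁺ is the anode.
E°cell = +1.83 − (+0.14) = +1.69 V, with n = 2 electrons transferred.
For the overall reaction 2 Co³⁺(aq) + Sn²⁺(aq) → 2 Co²⁺(aq) + Sn⁴⁺(aq), Q = ([Co²⁺(aq)]^2·[Sn⁴⁺(aq)]) / ([Co³⁺(aq)]^2·[Sn²⁺(aq)]) = 0.029, giving log Q = −1.537.
Applying E = E° − (RT ln10/nF)·log Q gives +1.69 − (0.0641/2)(−1.537) = +1.739 V.

+1.739 V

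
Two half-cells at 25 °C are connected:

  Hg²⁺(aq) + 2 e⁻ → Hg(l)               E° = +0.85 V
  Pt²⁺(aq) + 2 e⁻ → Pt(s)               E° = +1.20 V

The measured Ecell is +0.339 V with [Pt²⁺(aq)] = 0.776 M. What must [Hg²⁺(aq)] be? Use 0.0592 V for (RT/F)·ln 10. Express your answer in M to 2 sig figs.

The Pt²⁺/Pt couple has the larger reduction potential, so it is the cathode: E°cell = +1.20 − (+0.85) = +0.35 V and n = 2.
From the Nernst equation, log Q = n(E° − E)/0.0592 = 2·(+0.35 − (+0.339))/0.0592 = 0.372.
Balancing electrons gives Pt²⁺(aq) + Hg(l) → Pt(s) + Hg²⁺(aq); thus Q = [Hg²⁺(aq)] / [Pt²⁺(aq)].
Solving for the unknown gives log [Hg²⁺(aq)] = 0.262, so [Hg²⁺(aq)] ≈ 1.8 M.

1.8 M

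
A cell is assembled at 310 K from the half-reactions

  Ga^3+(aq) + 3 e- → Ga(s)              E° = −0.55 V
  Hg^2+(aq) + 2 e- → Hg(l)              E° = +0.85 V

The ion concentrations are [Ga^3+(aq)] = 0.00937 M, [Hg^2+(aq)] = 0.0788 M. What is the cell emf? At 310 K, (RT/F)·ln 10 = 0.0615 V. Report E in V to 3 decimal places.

Since E°(Hg²⁺/Hg) > E°(Ga³⁺/Ga), Hg²⁺/Hg serves as the cathode.
E°cell = E°cat − E°an = +0.85 − (−0.55) = +1.40 V; n = 6.
For the overall reaction 3 Hg^2+(aq) + 2 Ga(s) → 3 Hg(l) + 2 Ga^3+(aq), Q = [Ga^3+(aq)]^2 / [Hg^2+(aq)]^3 = 0.179, giving log Q = −0.746.
Applying E = E° − (RT ln10/nF)·log Q gives +1.40 − (0.0615/6)(−0.746) = +1.408 V.

+1.408 V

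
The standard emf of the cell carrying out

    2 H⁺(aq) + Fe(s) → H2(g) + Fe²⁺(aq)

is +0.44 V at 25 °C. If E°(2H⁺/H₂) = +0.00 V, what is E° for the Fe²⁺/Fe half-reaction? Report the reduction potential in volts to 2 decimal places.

−0.44 V

In the reaction as written the 2H⁺/H₂ couple is reduced (cathode) and Fe²⁺/Fe is oxidized (anode), so E°cell = E°(2H⁺/H₂) − E°(Fe²⁺/Fe).
E°(Fe²⁺/Fe) = E°(cathode) − E°cell = +0.00 − (+0.44) = −0.44 V.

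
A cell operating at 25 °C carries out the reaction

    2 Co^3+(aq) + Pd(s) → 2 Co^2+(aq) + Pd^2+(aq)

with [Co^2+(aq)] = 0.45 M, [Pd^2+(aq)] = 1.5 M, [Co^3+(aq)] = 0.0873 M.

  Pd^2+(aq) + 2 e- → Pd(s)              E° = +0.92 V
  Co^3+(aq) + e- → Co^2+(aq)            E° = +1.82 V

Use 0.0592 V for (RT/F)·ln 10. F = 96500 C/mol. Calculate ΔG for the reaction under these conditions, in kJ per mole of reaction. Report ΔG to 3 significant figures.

−165 kJ/mol

E°cell = +1.82 − (+0.92) = +0.90 V; the balanced reaction transfers n = 2 electrons.
Q = ([Co^2+(aq)]^2·[Pd^2+(aq)]) / [Co^3+(aq)]^2 = 39.9, so log Q = 1.600 and E = +0.90 − (0.0592/2)(1.600) = +0.8526 V.
Then ΔG = −nFE = −2 × 96500 × +0.8526 J/mol = −165 kJ/mol.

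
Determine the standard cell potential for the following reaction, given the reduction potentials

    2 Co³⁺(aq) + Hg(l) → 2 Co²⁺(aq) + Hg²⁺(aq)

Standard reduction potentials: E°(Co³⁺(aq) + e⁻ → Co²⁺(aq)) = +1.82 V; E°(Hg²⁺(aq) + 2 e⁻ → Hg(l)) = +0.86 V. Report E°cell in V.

Co³⁺(aq) gains electrons, so the Co³⁺/Co²⁺ couple is the cathode; the Hg²⁺/Hg couple is the anode.
E°cell = E°(cathode) − E°(anode) = +1.82 − (+0.86) = +0.96 V.
The positive value indicates the reaction is spontaneous as written.

+0.96 V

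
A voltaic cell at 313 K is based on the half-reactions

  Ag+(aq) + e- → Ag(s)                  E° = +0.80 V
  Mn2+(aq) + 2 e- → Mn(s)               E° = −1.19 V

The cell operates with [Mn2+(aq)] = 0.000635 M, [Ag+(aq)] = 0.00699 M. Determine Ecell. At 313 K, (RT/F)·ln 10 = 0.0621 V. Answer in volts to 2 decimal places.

Since E°(Ag⁺/Ag) > E°(Mn²⁺/Mn), Ag⁺/Ag serves as the cathode.
E°cell = +0.80 − (−1.19) = +1.99 V, with n = 2 electrons transferred.
For the overall reaction 2 Ag+(aq) + Mn(s) → 2 Ag(s) + Mn2+(aq), Q = [Mn2+(aq)] / [Ag+(aq)]^2 = 13, giving log Q = 1.114.
E = E° − (0.0621/n)·log Q = +1.99 − (0.0621/2)(1.114) = +1.96 V.

+1.96 V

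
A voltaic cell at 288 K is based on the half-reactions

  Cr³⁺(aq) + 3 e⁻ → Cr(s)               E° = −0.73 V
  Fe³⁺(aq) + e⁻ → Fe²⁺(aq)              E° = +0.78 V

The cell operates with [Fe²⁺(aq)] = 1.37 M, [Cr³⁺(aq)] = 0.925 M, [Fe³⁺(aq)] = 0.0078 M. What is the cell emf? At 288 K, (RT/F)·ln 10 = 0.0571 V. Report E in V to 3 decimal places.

+1.382 V

Fe³⁺/Fe²⁺ is reduced (cathode, E° = +0.78 V) and Cr³⁺/Cr is oxidized (anode).
E°cell = +0.78 − (−0.73) = +1.51 V, with n = 3 electrons transferred.
Balancing gives 3 Fe³⁺(aq) + Cr(s) → 3 Fe²⁺(aq) + Cr³⁺(aq); hence Q = ([Fe²⁺(aq)]^3·[Cr³⁺(aq)]) / [Fe³⁺(aq)]^3 = 5.01×10^6 (log Q = 6.700).
By the Nernst equation, E = +1.51 − (0.0571/3)·(6.700) = +1.382 V.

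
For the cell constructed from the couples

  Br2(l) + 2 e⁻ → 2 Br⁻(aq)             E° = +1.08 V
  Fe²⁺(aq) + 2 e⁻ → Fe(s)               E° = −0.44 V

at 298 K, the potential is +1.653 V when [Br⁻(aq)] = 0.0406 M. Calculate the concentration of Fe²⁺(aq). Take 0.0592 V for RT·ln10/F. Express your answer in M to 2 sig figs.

The Br₂/Br⁻ couple has the larger reduction potential, so it is the cathode: E°cell = +1.08 − (−0.44) = +1.52 V and n = 2.
Rearranging E = E° − (0.0592/n)·log Q gives log Q = 2(+1.52 − (+1.653))/0.0592 = −4.493.
The balanced reaction is Br2(l) + Fe(s) → 2 Br⁻(aq) + Fe²⁺(aq), so Q = [Br⁻(aq)]^2·[Fe²⁺(aq)].
Isolating [Fe²⁺(aq)] in Q = 10^{−4.493} yields log [Fe²⁺(aq)] = −1.710, i.e. 0.019 M.

0.019 M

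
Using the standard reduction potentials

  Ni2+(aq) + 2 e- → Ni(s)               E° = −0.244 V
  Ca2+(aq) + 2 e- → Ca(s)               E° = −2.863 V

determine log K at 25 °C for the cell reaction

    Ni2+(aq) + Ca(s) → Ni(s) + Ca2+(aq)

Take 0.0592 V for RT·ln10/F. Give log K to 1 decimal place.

The Ni²⁺/Ni couple is reduced (cathode); E°cell = −0.244 − (−2.863) = +2.619 V with n = 2.
At equilibrium E = 0, so log K = nE°cell / 0.0592 = (2)(+2.619) / 0.0592 = 88.5.

log K = 88.5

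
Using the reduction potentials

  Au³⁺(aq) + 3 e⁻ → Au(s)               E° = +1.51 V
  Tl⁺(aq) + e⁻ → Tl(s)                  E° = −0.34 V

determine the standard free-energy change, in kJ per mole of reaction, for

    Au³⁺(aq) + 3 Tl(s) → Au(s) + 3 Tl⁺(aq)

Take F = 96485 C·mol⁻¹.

In the reaction as written Au³⁺(aq) is reduced, so the Au³⁺/Au couple is the cathode and Tl⁺/Tl is the anode.
E°cell = +1.51 − (−0.34) = +1.85 V; balancing electrons gives n = 3.
ΔG° = −nFE°cell = −(3)(96485)(+1.85) J/mol = −535 kJ/mol.

−535 kJ/mol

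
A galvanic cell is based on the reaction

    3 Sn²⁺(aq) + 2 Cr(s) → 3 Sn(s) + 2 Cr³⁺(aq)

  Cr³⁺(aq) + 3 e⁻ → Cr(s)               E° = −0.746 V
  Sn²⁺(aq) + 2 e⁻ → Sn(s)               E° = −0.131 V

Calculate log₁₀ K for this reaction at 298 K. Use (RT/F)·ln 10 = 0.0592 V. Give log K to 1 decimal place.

The Sn²⁺/Sn couple is reduced (cathode); E°cell = −0.131 − (−0.746) = +0.615 V with n = 6.
At equilibrium E = 0, so log K = nE°cell / 0.0592 = (6)(+0.615) / 0.0592 = 62.3.

log K = 62.3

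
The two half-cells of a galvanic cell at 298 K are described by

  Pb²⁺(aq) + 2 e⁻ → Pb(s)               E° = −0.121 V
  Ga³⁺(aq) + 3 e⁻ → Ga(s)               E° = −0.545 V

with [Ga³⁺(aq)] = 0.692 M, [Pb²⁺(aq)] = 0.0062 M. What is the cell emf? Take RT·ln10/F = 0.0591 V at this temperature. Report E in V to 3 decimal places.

Since E°(Pb²⁺/Pb) > E°(Ga³⁺/Ga), Pb²⁺/Pb serves as the cathode.
E°cell = E°cat − E°an = −0.121 − (−0.545) = +0.424 V; n = 6.
For the overall reaction 3 Pb²⁺(aq) + 2 Ga(s) → 3 Pb(s) + 2 Ga³⁺(aq), Q = [Ga³⁺(aq)]^2 / [Pb²⁺(aq)]^3 = 2.01×10^6, giving log Q = 6.303.
Applying E = E° − (RT ln10/nF)·log Q gives +0.424 − (0.0591/6)(6.303) = +0.362 V.

+0.362 V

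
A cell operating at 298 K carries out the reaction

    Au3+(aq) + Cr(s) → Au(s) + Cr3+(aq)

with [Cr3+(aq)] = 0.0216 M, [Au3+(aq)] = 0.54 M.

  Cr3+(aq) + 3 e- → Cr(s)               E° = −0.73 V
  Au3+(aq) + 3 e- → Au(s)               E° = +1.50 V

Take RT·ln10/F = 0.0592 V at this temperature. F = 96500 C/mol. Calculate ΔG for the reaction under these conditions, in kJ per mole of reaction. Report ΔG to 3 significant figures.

With Au³⁺/Au reduced at the cathode, E°cell = +1.50 − (−0.73) = +2.23 V and n = 3.
Q = [Cr3+(aq)] / [Au3+(aq)] = 0.04, so log Q = −1.398 and E = +2.23 − (0.0592/3)(−1.398) = +2.2576 V.
Then ΔG = −nFE = −3 × 96500 × +2.2576 J/mol = −654 kJ/mol.

−654 kJ/mol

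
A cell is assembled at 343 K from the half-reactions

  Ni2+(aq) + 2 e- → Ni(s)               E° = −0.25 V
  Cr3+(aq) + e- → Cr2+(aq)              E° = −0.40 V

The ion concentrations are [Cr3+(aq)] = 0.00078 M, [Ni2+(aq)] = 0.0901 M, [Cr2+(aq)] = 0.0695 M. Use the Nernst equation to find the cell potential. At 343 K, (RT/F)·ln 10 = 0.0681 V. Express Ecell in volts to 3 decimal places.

Since E°(Ni²⁺/Ni) > E°(Cr³⁺/Cr²⁺), Ni²⁺/Ni serves as the cathode.
E°cell = −0.25 − (−0.40) = +0.15 V, with n = 2 electrons transferred.
The balanced reaction is Ni2+(aq) + 2 Cr2+(aq) → Ni(s) + 2 Cr3+(aq), so Q = [Cr3+(aq)]^2 / ([Ni2+(aq)]·[Cr2+(aq)]^2) = 0.0014 and log Q = −2.855.
E = E° − (0.0681/n)·log Q = +0.15 − (0.0681/2)(−2.855) = +0.247 V.

+0.247 V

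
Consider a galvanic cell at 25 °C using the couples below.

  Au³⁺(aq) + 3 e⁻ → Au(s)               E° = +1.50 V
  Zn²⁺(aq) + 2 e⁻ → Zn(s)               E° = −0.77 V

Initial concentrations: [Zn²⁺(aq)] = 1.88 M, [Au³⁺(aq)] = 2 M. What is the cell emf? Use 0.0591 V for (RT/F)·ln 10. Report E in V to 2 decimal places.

Since E°(Au³⁺/Au) > E°(Zn²⁺/Zn), Au³⁺/Au serves as the cathode.
E°cell = E°cat − E°an = +1.50 − (−0.77) = +2.27 V; n = 6.
Balancing gives 2 Au³⁺(aq) + 3 Zn(s) → 2 Au(s) + 3 Zn²⁺(aq); hence Q = [Zn²⁺(aq)]^3 / [Au³⁺(aq)]^2 = 1.66 (log Q = 0.220).
E = E° − (0.0591/n)·log Q = +2.27 − (0.0591/6)(0.220) = +2.27 V.

+2.27 V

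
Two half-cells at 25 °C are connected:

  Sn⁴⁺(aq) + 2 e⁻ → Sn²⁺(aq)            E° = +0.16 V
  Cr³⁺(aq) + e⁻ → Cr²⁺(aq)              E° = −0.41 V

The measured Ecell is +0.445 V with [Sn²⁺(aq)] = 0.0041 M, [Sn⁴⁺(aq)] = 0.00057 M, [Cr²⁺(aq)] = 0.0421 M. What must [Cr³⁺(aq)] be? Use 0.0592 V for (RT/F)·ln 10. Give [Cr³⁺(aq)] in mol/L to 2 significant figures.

2.0 M

Sn⁴⁺/Sn²⁺ is the cathode (higher E°); E°cell = +0.16 − (−0.41) = +0.57 V with n = 2.
Since E = E° − (0.0592/n)·log Q, log Q = n(E° − E)/0.0592 = 4.223.
The balanced reaction is Sn⁴⁺(aq) + 2 Cr²⁺(aq) → Sn²⁺(aq) + 2 Cr³⁺(aq), so Q = ([Sn²⁺(aq)]·[Cr³⁺(aq)]^2) / ([Sn⁴⁺(aq)]·[Cr²⁺(aq)]^2).
Substituting the known concentrations and solving, log [Cr³⁺(aq)] = 0.307 and [Cr³⁺(aq)] = 2.0 M.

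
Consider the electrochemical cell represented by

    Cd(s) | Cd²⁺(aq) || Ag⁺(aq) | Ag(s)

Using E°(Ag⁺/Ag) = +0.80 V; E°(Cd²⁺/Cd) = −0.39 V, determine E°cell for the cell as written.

By convention the left-hand electrode in cell notation is the anode (oxidation) and the right-hand electrode is the cathode (reduction).
E°cell = E°(right) − E°(left) = +0.80 − (−0.39) = +1.19 V.

+1.19 V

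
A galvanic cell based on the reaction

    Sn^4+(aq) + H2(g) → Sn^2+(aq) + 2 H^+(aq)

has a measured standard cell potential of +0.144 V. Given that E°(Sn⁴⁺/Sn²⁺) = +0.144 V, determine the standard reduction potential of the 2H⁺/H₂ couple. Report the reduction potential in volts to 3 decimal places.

+0.000 V

In the reaction as written the Sn⁴⁺/Sn²⁺ couple is reduced (cathode) and 2H⁺/H₂ is oxidized (anode), so E°cell = E°(Sn⁴⁺/Sn²⁺) − E°(2H⁺/H₂).
E°(2H⁺/H₂) = E°(cathode) − E°cell = +0.144 − (+0.144) = +0.000 V.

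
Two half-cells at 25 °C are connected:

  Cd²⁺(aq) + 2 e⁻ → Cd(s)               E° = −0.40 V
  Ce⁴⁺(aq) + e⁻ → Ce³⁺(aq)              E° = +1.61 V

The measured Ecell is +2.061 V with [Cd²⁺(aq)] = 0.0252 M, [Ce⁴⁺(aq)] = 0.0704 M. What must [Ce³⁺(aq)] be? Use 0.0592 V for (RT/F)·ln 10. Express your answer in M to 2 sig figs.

0.061 M

The Ce⁴⁺/Ce³⁺ couple has the larger reduction potential, so it is the cathode: E°cell = +1.61 − (−0.40) = +2.01 V and n = 2.
Since E = E° − (0.0592/n)·log Q, log Q = n(E° − E)/0.0592 = −1.723.
Balancing electrons gives 2 Ce⁴⁺(aq) + Cd(s) → 2 Ce³⁺(aq) + Cd²⁺(aq); thus Q = ([Ce³⁺(aq)]^2·[Cd²⁺(aq)]) / [Ce⁴⁺(aq)]^2.
Isolating [Ce³⁺(aq)] in Q = 10^{−1.723} yields log [Ce³⁺(aq)] = −1.215, i.e. 0.061 M.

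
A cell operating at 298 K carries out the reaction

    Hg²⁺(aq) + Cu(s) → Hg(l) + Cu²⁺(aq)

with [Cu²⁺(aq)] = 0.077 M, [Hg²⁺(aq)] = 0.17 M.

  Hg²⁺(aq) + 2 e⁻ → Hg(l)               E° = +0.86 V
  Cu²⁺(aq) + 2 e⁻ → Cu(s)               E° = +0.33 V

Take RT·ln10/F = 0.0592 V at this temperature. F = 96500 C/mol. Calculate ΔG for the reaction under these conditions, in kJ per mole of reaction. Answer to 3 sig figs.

With Hg²⁺/Hg reduced at the cathode, E°cell = +0.86 − (+0.33) = +0.53 V and n = 2.
The reaction quotient is [Cu²⁺(aq)] / [Hg²⁺(aq)] = 0.453; by Nernst, E = +0.53 − (0.0592/2)(−0.344) = +0.5402 V.
Finally ΔG = −nFE = −(2)(96500 C/mol)(+0.5402 V) = −104 kJ/mol.

−104 kJ/mol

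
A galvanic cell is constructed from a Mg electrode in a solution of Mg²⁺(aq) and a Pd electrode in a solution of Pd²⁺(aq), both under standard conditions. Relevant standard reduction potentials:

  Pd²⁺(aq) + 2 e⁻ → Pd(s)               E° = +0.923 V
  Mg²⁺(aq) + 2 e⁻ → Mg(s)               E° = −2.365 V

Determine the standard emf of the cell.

+3.288 V

The Pd²⁺/Pd couple has the higher E°, so Pd ion is reduced (cathode) and Mg is oxidized (anode).
E°cell = E°(cathode) − E°(anode) = +0.923 − (−2.365) = +3.288 V.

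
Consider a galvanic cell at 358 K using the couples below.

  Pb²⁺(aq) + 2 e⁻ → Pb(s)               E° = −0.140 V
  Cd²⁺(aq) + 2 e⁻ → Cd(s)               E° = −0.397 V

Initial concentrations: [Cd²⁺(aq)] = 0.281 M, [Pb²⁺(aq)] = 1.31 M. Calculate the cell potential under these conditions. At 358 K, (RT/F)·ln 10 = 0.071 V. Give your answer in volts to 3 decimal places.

+0.281 V

The Pb²⁺/Pb couple has the more positive E°, so it is the cathode; Cd²⁺/Cd is the anode.
The standard potential is −0.140 − (−0.397) = +0.257 V and the balanced reaction transfers n = 2 electrons.
The balanced reaction is Pb²⁺(aq) + Cd(s) → Pb(s) + Cd²⁺(aq), so Q = [Cd²⁺(aq)] / [Pb²⁺(aq)] = 0.215 and log Q = −0.669.
E = E° − (0.071/n)·log Q = +0.257 − (0.071/2)(−0.669) = +0.281 V.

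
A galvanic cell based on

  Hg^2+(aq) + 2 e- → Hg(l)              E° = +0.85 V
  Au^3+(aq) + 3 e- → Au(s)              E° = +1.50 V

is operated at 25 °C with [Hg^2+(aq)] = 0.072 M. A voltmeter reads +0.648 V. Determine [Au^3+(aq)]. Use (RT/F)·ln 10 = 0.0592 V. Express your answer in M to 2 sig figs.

Au³⁺/Au is the cathode (higher E°); E°cell = +1.50 − (+0.85) = +0.65 V with n = 6.
From the Nernst equation, log Q = n(E° − E)/0.0592 = 6·(+0.65 − (+0.648))/0.0592 = 0.203.
The balanced reaction is 2 Au^3+(aq) + 3 Hg(l) → 2 Au(s) + 3 Hg^2+(aq), so Q = [Hg^2+(aq)]^3 / [Au^3+(aq)]^2.
Isolating [Au^3+(aq)] in Q = 10^{0.203} yields log [Au^3+(aq)] = −1.816, i.e. 0.015 M.

0.015 M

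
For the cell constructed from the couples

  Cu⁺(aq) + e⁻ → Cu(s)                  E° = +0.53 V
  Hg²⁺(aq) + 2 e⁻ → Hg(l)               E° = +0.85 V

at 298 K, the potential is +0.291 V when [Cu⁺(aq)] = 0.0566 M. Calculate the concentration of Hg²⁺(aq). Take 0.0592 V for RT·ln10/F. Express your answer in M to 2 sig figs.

Hg²⁺/Hg is the cathode (higher E°); E°cell = +0.85 − (+0.53) = +0.32 V with n = 2.
From the Nernst equation, log Q = n(E° − E)/0.0592 = 2·(+0.32 − (+0.291))/0.0592 = 0.980.
The balanced reaction is Hg²⁺(aq) + 2 Cu(s) → Hg(l) + 2 Cu⁺(aq), so Q = [Cu⁺(aq)]^2 / [Hg²⁺(aq)].
Isolating [Hg²⁺(aq)] in Q = 10^{0.980} yields log [Hg²⁺(aq)] = −3.474, i.e. 0.00034 M.

0.00034 M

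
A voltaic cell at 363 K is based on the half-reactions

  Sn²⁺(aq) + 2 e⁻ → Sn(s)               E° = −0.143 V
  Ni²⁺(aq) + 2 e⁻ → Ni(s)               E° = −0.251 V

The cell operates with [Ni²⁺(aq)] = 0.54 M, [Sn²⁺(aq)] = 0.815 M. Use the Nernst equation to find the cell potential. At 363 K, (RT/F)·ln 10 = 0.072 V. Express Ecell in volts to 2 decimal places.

+0.11 V

The Sn²⁺/Sn couple has the more positive E°, so it is the cathode; Ni²⁺/Ni is the anode.
E°cell = −0.143 − (−0.251) = +0.108 V, with n = 2 electrons transferred.
Balancing gives Sn²⁺(aq) + Ni(s) → Sn(s) + Ni²⁺(aq); hence Q = [Ni²⁺(aq)] / [Sn²⁺(aq)] = 0.663 (log Q = −0.179).
Applying E = E° − (RT ln10/nF)·log Q gives +0.108 − (0.072/2)(−0.179) = +0.11 V.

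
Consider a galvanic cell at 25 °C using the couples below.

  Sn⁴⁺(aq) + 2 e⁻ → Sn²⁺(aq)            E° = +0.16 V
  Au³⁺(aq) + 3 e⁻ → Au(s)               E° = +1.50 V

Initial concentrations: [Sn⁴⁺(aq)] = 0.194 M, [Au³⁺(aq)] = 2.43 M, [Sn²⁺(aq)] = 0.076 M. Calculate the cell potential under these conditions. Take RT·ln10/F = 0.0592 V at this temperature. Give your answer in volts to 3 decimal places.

Au³⁺/Au is reduced (cathode, E° = +1.50 V) and Sn⁴⁺/Sn²⁺ is oxidized (anode).
E°cell = E°cat − E°an = +1.50 − (+0.16) = +1.34 V; n = 6.
The balanced reaction is 2 Au³⁺(aq) + 3 Sn²⁺(aq) → 2 Au(s) + 3 Sn⁴⁺(aq), so Q = [Sn⁴⁺(aq)]^3 / ([Au³⁺(aq)]^2·[Sn²⁺(aq)]^3) = 2.82 and log Q = 0.450.
By the Nernst equation, E = +1.34 − (0.0592/6)·(0.450) = +1.336 V.

+1.336 V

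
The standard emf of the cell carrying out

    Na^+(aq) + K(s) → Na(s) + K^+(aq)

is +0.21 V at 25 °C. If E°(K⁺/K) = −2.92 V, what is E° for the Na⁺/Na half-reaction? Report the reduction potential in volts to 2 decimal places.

−2.71 V

In the reaction as written the Na⁺/Na couple is reduced (cathode) and K⁺/K is oxidized (anode), so E°cell = E°(Na⁺/Na) − E°(K⁺/K).
E°(Na⁺/Na) = E°cell + E°(anode) = +0.21 + (−2.92) = −2.71 V.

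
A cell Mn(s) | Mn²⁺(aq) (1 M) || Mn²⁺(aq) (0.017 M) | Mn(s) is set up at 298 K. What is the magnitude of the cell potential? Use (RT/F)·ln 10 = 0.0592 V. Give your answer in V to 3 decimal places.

0.052 V

For a concentration cell E°cell = 0, since both electrodes use the same couple.
The compartment with the higher Mn²⁺(aq) concentration (1 M) acts as the cathode; ions are reduced there and produced at the dilute (0.017 M) anode.
With n = 2, Ecell = −(0.0592/2)·log([dilute]/[conc]) = −(0.0592/2)·log(0.017/1) = +0.052 V.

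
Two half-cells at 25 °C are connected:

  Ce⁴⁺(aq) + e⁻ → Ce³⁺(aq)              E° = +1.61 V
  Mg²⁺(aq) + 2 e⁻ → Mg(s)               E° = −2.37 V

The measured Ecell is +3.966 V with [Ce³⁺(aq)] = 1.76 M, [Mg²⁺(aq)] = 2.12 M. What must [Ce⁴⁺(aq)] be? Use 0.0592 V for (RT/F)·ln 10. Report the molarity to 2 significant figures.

The Ce⁴⁺/Ce³⁺ couple has the larger reduction potential, so it is the cathode: E°cell = +1.61 − (−2.37) = +3.98 V and n = 2.
Since E = E° − (0.0592/n)·log Q, log Q = n(E° − E)/0.0592 = 0.473.
For 2 Ce⁴⁺(aq) + Mg(s) → 2 Ce³⁺(aq) + Mg²⁺(aq), the reaction quotient is Q = ([Ce³⁺(aq)]^2·[Mg²⁺(aq)]) / [Ce⁴⁺(aq)]^2.
Substituting the known concentrations and solving, log [Ce⁴⁺(aq)] = 0.172 and [Ce⁴⁺(aq)] = 1.5 M.

1.5 M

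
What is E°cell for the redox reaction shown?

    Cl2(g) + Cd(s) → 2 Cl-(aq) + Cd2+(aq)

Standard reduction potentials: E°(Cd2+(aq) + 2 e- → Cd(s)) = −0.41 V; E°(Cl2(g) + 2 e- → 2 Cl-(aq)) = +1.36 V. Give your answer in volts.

+1.77 V

Cl2(g) gains electrons, so the Cl₂/Cl⁻ couple is the cathode; the Cd²⁺/Cd couple is the anode.
E°cell = E°(cathode) − E°(anode) = +1.36 − (−0.41) = +1.77 V.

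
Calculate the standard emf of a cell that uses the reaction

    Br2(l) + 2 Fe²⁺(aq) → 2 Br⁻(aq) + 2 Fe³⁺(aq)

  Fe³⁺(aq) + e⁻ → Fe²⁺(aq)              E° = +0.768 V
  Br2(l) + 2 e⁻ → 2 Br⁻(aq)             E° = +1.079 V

+0.311 V

Br2(l) gains electrons, so the Br₂/Br⁻ couple is the cathode; the Fe³⁺/Fe²⁺ couple is the anode.
E°cell = E°(cathode) − E°(anode) = +1.079 − (+0.768) = +0.311 V.
The positive value indicates the reaction is spontaneous as written.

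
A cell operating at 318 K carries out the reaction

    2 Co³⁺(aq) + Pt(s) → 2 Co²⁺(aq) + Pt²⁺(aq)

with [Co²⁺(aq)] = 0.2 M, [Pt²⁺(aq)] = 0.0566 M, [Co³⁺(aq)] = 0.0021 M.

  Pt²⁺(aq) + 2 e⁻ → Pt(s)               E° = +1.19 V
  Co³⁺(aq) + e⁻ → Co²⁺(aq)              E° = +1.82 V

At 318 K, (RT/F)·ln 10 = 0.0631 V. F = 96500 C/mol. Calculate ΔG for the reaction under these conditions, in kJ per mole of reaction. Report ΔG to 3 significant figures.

E°cell = +1.82 − (+1.19) = +0.63 V; the balanced reaction transfers n = 2 electrons.
The reaction quotient is ([Co²⁺(aq)]^2·[Pt²⁺(aq)]) / [Co³⁺(aq)]^2 = 513; by Nernst, E = +0.63 − (0.0631/2)(2.710) = +0.5445 V.
Then ΔG = −nFE = −2 × 96500 × +0.5445 J/mol = −105 kJ/mol.

−105 kJ/mol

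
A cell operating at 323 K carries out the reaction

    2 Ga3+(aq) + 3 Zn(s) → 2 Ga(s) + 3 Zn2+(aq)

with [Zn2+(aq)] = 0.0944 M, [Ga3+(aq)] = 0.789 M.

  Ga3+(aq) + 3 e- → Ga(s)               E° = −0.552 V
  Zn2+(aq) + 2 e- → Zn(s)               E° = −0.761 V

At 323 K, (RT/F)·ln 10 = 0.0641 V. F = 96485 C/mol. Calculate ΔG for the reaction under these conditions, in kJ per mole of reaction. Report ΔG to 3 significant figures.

−139 kJ/mol

The standard cell potential is −0.552 − (−0.761) = +0.209 V, with n = 6 electrons in the balanced equation.
The reaction quotient is [Zn2+(aq)]^3 / [Ga3+(aq)]^2 = 0.00135; by Nernst, E = +0.209 − (0.0641/6)(−2.869) = +0.2397 V.
ΔG = −nFE = −(6)(96485)(+0.2397) J/mol = −139 kJ/mol.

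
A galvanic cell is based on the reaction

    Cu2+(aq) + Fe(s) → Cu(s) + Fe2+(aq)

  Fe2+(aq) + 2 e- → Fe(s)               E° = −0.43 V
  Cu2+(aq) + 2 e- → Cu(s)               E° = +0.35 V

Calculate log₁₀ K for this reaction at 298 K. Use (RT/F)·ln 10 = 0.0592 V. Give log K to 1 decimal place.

log K = 26.4

The Cu²⁺/Cu couple is reduced (cathode); E°cell = +0.35 − (−0.43) = +0.78 V with n = 2.
At equilibrium E = 0, so log K = nE°cell / 0.0592 = (2)(+0.78) / 0.0592 = 26.4.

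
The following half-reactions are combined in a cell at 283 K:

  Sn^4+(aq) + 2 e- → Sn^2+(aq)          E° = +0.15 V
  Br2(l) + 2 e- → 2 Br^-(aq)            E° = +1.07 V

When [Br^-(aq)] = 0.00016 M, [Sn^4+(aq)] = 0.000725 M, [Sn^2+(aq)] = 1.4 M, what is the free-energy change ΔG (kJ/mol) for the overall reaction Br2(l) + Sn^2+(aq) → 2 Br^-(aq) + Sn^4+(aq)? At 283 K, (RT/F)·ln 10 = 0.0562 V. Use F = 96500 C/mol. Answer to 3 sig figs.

With Br₂/Br⁻ reduced at the cathode, E°cell = +1.07 − (+0.15) = +0.92 V and n = 2.
Q = ([Br^-(aq)]^2·[Sn^4+(aq)]) / [Sn^2+(aq)] = 1.33×10^−11, so log Q = −10.878 and E = +0.92 − (0.0562/2)(−10.878) = +1.2257 V.
Then ΔG = −nFE = −2 × 96500 × +1.2257 J/mol = −237 kJ/mol.

−237 kJ/mol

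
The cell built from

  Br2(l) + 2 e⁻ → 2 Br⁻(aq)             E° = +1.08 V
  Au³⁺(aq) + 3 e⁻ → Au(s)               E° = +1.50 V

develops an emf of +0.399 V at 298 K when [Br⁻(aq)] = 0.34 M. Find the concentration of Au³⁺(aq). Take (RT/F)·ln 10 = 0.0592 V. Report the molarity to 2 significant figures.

2.2 M

The Au³⁺/Au couple has the larger reduction potential, so it is the cathode: E°cell = +1.50 − (+1.08) = +0.42 V and n = 6.
Since E = E° − (0.0592/n)·log Q, log Q = n(E° − E)/0.0592 = 2.128.
Balancing electrons gives 2 Au³⁺(aq) + 6 Br⁻(aq) → 2 Au(s) + 3 Br2(l); thus Q = 1 / ([Au³⁺(aq)]^2·[Br⁻(aq)]^6).
Solving for the unknown gives log [Au³⁺(aq)] = 0.342, so [Au³⁺(aq)] ≈ 2.2 M.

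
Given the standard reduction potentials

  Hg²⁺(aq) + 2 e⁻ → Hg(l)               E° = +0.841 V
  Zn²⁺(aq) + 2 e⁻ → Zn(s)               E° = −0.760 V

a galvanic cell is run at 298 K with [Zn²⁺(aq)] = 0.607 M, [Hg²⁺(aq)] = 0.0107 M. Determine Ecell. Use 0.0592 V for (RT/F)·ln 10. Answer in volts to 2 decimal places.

The Hg²⁺/Hg couple has the more positive E°, so it is the cathode; Zn²⁺/Zn is the anode.
E°cell = E°cat − E°an = +0.841 − (−0.760) = +1.601 V; n = 2.
Balancing gives Hg²⁺(aq) + Zn(s) → Hg(l) + Zn²⁺(aq); hence Q = [Zn²⁺(aq)] / [Hg²⁺(aq)] = 56.7 (log Q = 1.754).
Applying E = E° − (RT ln10/nF)·log Q gives +1.601 − (0.0592/2)(1.754) = +1.55 V.

+1.55 V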